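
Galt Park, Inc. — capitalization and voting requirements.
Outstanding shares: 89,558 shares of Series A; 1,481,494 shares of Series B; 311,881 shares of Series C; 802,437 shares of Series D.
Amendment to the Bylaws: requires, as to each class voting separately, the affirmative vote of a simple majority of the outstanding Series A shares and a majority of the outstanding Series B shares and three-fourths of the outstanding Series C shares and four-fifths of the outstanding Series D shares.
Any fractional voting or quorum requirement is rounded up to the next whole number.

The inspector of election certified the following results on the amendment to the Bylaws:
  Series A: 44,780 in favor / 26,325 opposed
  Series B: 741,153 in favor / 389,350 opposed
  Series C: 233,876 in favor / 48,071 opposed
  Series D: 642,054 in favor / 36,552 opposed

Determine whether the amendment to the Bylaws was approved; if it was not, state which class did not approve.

Series A: a majority of 89558 is 44780; 44,780 required, 44,780 in favor — approved.
Series B: a majority of 1481494 is 740748; 740,748 required, 741,153 in favor — approved.
Series C: 3/4 of 311881 = 233910.75, rounded up to 233911; 233,911 required, 233,876 in favor — not approved.
Series D: 4/5 of 802437 = 641949.60, rounded up to 641950; 641,950 required, 642,054 in favor — approved.

Not approved — the Series C shares did not give the required vote.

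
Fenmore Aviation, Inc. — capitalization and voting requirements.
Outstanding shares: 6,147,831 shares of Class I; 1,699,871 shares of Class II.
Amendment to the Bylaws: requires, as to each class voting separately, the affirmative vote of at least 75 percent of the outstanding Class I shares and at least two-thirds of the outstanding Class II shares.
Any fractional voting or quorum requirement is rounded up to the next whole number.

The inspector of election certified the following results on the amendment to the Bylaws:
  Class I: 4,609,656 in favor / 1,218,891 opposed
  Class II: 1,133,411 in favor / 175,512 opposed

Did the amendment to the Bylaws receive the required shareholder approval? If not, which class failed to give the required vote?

Class I: 3/4 of 6147831 = 4610873.25, rounded up to 4610874; 4,610,874 required, 4,609,656 in favor — not approved.
Class II: 2/3 of 1699871 = 1133247.33, rounded up to 1133248; 1,133,248 required, 1,133,411 in favor — approved.

Not approved — the Class I shares did not give the required vote.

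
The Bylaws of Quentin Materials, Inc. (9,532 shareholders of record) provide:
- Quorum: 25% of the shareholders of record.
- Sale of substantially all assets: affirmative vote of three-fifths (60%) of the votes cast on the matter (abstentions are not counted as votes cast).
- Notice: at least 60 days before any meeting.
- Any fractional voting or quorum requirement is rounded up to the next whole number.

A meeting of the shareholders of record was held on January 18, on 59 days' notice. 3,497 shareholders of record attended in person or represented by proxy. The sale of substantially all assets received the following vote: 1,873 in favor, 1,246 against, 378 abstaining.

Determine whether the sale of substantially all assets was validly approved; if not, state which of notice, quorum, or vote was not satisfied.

Invalid — notice requirement not satisfied.

Notice: 59 days given; 60 required. Not satisfied.
Quorum: 25% of 9,532 = 2,383; 3,497 present. Satisfied.
Vote: requires three-fifths of the votes cast (3,497 − 378 abstaining = 3,119); 3/5 of 3119 = 1871.40, rounded up to 1872, so 1,872 needed; 1,873 in favor. Satisfied.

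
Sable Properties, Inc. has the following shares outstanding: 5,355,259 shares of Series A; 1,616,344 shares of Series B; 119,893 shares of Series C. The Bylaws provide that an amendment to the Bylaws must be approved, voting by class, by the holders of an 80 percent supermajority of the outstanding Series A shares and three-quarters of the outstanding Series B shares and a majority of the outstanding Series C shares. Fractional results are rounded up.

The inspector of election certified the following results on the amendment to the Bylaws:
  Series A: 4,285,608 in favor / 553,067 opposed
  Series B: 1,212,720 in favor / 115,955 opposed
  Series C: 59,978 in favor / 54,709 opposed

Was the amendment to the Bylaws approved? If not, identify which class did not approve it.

Series A: 4/5 of 5355259 = 4284207.20, rounded up to 4284208; 4,284,208 required, 4,285,608 in favor — approved.
Series B: 3/4 of 1616344 = 1212258; 1,212,258 required, 1,212,720 in favor — approved.
Series C: a majority of 119893 is 59947; 59,947 required, 59,978 in favor — approved.

Approved — every class gave the required vote.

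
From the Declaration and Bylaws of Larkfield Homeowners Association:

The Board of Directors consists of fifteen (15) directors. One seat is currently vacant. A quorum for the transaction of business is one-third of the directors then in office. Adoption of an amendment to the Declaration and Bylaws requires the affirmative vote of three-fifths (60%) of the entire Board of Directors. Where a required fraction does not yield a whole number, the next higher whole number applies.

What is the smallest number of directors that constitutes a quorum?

5

1/3 of 14 = 4.67, rounded up to 5.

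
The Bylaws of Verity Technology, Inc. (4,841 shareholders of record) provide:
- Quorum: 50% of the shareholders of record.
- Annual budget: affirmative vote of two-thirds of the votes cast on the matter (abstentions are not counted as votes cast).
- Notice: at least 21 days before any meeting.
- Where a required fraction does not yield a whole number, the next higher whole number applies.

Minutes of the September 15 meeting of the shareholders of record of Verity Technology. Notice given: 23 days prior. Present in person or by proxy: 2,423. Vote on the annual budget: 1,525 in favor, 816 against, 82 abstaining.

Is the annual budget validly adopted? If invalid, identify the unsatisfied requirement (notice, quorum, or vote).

Notice: 23 days given; 21 required. Satisfied.
Quorum: 50% of 4,841 = 2,420.50, rounded up to 2,421; 2,423 present. Satisfied.
Vote: requires two-thirds of the votes cast (2,423 − 82 abstaining = 2,341); 2/3 of 2341 = 1560.67, rounded up to 1561, so 1,561 needed; 1,525 in favor. Not satisfied.

Invalid — vote requirement not satisfied.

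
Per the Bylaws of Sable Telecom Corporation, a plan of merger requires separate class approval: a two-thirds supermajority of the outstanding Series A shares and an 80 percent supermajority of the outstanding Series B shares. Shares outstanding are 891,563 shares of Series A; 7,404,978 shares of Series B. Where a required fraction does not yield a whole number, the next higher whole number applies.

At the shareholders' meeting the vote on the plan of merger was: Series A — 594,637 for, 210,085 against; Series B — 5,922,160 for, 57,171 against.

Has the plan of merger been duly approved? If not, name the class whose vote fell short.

Not approved — the Series B shares did not give the required vote.

Series A: 2/3 of 891563 = 594375.33, rounded up to 594376; 594,376 required, 594,637 in favor — approved.
Series B: 4/5 of 7404978 = 5923982.40, rounded up to 5923983; 5,923,983 required, 5,922,160 in favor — not approved.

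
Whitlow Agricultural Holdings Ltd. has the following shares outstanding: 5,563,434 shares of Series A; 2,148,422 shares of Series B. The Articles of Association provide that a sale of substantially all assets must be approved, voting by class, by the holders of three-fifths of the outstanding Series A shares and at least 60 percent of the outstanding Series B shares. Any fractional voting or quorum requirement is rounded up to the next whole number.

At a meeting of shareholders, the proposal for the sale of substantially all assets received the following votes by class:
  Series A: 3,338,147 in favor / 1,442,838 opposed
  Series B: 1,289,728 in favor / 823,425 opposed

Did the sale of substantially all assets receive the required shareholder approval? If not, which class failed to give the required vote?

Series A: 3/5 of 5563434 = 3338060.40, rounded up to 3338061; 3,338,061 required, 3,338,147 in favor — approved.
Series B: 3/5 of 2148422 = 1289053.20, rounded up to 1289054; 1,289,054 required, 1,289,728 in favor — approved.

Approved — every class gave the required vote.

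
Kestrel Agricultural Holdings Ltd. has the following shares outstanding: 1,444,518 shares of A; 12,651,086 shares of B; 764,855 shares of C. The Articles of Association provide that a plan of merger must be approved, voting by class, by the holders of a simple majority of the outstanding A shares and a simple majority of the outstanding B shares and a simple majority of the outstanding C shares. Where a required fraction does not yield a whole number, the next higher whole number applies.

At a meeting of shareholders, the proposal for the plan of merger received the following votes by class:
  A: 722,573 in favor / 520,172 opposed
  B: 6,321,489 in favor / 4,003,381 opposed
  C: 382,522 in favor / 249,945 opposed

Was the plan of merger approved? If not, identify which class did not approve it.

A: a majority of 1444518 is 722260; 722,260 required, 722,573 in favor — approved.
B: a majority of 12651086 is 6325544; 6,325,544 required, 6,321,489 in favor — not approved.
C: a majority of 764855 is 382428; 382,428 required, 382,522 in favor — approved.

Not approved — the B shares did not give the required vote.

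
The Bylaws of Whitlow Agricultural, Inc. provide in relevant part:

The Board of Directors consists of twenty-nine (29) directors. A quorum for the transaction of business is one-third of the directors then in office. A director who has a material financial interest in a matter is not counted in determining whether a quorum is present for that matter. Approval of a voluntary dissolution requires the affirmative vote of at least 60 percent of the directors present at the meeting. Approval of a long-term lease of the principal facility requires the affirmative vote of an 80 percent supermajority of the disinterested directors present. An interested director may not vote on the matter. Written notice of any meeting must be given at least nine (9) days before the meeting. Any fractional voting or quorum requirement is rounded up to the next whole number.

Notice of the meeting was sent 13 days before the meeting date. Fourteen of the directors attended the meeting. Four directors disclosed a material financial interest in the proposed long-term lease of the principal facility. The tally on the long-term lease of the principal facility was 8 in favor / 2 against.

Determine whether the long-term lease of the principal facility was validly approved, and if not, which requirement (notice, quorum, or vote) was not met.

Notice: 13 days given; 9 required (13 ≥ 9). Satisfied.
Quorum: 14 present, but the 4 interested directors do not count, leaving 10. Quorum is 10. Satisfied.
Vote: the long-term lease of the principal facility requires four-fifths of the disinterested directors present (14 − 4 = 10). 4/5 of 10 = 8, so 8 affirmative votes are needed; 8 voted in favor. Satisfied.

Valid — all requirements satisfied.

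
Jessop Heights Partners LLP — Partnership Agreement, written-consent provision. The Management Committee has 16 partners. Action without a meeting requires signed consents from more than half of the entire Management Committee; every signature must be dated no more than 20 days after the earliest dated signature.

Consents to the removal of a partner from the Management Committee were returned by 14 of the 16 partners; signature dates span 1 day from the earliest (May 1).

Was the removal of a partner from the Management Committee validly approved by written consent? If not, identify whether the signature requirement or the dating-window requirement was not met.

Effective — both the signature and dating-window requirements are satisfied.

Signatures required: more than half of 16 — a majority of 16 is 9, so 9 needed; 14 signed. Sufficient.
Dating window: the latest signature is 1 day after the earliest; the limit is 20 days. Within the window.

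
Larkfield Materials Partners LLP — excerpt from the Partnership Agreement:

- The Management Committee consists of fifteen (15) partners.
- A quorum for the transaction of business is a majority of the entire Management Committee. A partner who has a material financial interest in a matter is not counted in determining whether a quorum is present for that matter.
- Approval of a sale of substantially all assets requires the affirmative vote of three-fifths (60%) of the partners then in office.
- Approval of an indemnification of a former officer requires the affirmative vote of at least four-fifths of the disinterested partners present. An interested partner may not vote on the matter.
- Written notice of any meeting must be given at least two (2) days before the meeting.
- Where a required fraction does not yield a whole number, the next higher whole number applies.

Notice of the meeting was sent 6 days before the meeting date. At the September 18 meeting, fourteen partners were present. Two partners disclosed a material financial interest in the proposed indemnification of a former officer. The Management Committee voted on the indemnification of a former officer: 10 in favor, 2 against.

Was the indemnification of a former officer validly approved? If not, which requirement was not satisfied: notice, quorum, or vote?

Notice: 6 days given; 2 required (6 ≥ 2). Satisfied.
Quorum: 14 present, but the 2 interested partners do not count, leaving 12. Quorum is 8. Satisfied.
Vote: the indemnification of a former officer requires four-fifths of the disinterested partners present (14 − 2 = 12). 4/5 of 12 = 9.60, rounded up to 10, so 10 affirmative votes are needed; 10 voted in favor. Satisfied.

Valid — all requirements satisfied.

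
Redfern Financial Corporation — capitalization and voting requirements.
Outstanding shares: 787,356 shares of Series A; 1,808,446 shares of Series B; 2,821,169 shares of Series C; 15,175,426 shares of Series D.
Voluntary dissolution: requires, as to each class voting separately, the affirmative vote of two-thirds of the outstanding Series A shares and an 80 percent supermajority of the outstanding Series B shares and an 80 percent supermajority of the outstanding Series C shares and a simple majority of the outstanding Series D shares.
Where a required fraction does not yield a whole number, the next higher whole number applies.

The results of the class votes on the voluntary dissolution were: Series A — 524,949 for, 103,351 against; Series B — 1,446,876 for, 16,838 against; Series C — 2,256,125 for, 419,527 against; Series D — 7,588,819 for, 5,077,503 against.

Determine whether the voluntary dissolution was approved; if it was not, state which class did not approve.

Series A: 2/3 of 787356 = 524904; 524,904 required, 524,949 in favor — approved.
Series B: 4/5 of 1808446 = 1446756.80, rounded up to 1446757; 1,446,757 required, 1,446,876 in favor — approved.
Series C: 4/5 of 2821169 = 2256935.20, rounded up to 2256936; 2,256,936 required, 2,256,125 in favor — not approved.
Series D: a majority of 15175426 is 7587714; 7,587,714 required, 7,588,819 in favor — approved.

Not approved — the Series C shares did not give the required vote.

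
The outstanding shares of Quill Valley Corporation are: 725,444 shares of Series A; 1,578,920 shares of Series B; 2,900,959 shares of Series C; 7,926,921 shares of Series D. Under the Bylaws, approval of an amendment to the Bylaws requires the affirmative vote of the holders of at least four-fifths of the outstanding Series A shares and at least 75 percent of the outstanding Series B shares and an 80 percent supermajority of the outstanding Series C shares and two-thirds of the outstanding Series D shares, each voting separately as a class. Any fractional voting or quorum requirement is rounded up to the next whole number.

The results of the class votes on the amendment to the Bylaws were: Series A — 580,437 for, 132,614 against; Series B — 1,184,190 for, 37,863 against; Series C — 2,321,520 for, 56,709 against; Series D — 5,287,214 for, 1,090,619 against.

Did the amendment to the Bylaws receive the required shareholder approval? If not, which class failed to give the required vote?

Approved — every class gave the required vote.

Series A: 4/5 of 725444 = 580355.20, rounded up to 580356; 580,356 required, 580,437 in favor — approved.
Series B: 3/4 of 1578920 = 1184190; 1,184,190 required, 1,184,190 in favor — approved.
Series C: 4/5 of 2900959 = 2320767.20, rounded up to 2320768; 2,320,768 required, 2,321,520 in favor — approved.
Series D: 2/3 of 7926921 = 5284614; 5,284,614 required, 5,287,214 in favor — approved.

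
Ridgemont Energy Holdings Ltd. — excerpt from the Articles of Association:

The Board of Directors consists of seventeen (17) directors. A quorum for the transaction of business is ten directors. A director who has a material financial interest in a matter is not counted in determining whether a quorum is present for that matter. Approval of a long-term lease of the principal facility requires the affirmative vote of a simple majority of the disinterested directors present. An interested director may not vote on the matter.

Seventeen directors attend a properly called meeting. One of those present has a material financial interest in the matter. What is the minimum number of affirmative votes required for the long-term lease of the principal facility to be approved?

The long-term lease of the principal facility requires a majority of the disinterested directors present (17 − 1 = 16).
A majority of 16 is 9.

9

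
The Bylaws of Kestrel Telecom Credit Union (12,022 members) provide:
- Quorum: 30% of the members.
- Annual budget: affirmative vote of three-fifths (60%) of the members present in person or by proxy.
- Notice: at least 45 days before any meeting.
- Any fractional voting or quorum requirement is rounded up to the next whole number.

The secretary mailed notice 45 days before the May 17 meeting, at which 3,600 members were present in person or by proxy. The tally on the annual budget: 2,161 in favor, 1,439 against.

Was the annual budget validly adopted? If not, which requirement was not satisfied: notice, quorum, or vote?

Invalid — quorum requirement not satisfied.

Notice: 45 days given; 45 required. Satisfied.
Quorum: 30% of 12,022 = 3,606.60, rounded up to 3,607; 3,600 present. Not satisfied.
Vote: requires three-fifths of those present (3,600); 3/5 of 3600 = 2160, so 2,160 needed; 2,161 in favor. Satisfied.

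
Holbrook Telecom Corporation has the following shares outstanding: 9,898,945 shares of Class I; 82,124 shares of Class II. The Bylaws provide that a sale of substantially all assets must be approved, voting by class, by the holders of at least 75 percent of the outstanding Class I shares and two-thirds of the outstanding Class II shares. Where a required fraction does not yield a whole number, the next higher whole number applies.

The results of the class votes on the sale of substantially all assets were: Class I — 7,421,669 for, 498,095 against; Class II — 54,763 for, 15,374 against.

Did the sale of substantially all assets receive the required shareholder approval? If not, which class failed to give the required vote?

Class I: 3/4 of 9898945 = 7424208.75, rounded up to 7424209; 7,424,209 required, 7,421,669 in favor — not approved.
Class II: 2/3 of 82124 = 54749.33, rounded up to 54750; 54,750 required, 54,763 in favor — approved.

Not approved — the Class I shares did not give the required vote.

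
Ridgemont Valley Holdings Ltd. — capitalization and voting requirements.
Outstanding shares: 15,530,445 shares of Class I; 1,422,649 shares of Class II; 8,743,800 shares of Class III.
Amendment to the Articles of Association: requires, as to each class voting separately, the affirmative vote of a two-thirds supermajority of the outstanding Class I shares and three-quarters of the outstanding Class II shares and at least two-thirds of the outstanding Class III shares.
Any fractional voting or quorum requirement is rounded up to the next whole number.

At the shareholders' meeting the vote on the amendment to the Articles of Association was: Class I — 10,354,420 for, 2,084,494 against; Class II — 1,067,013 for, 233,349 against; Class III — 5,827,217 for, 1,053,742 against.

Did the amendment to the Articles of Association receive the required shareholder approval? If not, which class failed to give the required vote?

Class I: 2/3 of 15530445 = 10353630; 10,353,630 required, 10,354,420 in favor — approved.
Class II: 3/4 of 1422649 = 1066986.75, rounded up to 1066987; 1,066,987 required, 1,067,013 in favor — approved.
Class III: 2/3 of 8743800 = 5829200; 5,829,200 required, 5,827,217 in favor — not approved.

Not approved — the Class III shares did not give the required vote.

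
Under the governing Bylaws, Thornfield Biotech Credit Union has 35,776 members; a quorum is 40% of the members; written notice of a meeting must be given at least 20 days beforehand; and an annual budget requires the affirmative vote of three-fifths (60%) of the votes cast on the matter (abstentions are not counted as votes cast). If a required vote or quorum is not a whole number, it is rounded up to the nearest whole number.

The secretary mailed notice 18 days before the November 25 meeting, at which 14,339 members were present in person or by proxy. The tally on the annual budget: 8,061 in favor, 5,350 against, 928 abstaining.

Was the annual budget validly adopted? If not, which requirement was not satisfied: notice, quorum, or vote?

Notice: 18 days given; 20 required. Not satisfied.
Quorum: 40% of 35,776 = 14,310.40, rounded up to 14,311; 14,339 present. Satisfied.
Vote: requires three-fifths of the votes cast (14,339 − 928 abstaining = 13,411); 3/5 of 13411 = 8046.60, rounded up to 8047, so 8,047 needed; 8,061 in favor. Satisfied.

Invalid — notice requirement not satisfied.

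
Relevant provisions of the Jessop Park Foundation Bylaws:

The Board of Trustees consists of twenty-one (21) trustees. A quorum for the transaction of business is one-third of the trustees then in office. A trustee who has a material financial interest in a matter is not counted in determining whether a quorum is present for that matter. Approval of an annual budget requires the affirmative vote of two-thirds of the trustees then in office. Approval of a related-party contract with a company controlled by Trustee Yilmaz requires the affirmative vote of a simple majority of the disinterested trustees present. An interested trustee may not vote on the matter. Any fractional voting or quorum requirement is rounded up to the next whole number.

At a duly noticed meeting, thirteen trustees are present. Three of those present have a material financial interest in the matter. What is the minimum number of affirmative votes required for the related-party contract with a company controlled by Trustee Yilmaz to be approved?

The related-party contract with a company controlled by Trustee Yilmaz requires a majority of the disinterested trustees present (13 − 3 = 10).
A majority of 10 is 6.

6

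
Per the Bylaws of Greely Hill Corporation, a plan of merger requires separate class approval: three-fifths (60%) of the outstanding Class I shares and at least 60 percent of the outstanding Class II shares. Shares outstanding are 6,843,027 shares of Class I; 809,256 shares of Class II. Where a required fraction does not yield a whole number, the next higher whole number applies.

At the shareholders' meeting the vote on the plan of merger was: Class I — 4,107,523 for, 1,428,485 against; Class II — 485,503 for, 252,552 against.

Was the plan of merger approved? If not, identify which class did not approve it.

Class I: 3/5 of 6843027 = 4105816.20, rounded up to 4105817; 4,105,817 required, 4,107,523 in favor — approved.
Class II: 3/5 of 809256 = 485553.60, rounded up to 485554; 485,554 required, 485,503 in favor — not approved.

Not approved — the Class II shares did not give the required vote.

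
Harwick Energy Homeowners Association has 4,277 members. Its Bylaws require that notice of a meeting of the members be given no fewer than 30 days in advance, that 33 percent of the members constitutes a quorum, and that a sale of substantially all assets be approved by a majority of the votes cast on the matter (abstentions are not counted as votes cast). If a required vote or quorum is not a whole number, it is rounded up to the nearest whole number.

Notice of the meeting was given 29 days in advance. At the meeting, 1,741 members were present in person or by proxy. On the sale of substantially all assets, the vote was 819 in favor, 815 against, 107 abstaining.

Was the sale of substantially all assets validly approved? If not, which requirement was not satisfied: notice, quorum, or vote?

Invalid — notice requirement not satisfied.

Notice: 29 days given; 30 required. Not satisfied.
Quorum: 33% of 4,277 = 1,411.41, rounded up to 1,412; 1,741 present. Satisfied.
Vote: requires a majority of the votes cast (1,741 − 107 abstaining = 1,634); a majority of 1634 is 818, so 818 needed; 819 in favor. Satisfied.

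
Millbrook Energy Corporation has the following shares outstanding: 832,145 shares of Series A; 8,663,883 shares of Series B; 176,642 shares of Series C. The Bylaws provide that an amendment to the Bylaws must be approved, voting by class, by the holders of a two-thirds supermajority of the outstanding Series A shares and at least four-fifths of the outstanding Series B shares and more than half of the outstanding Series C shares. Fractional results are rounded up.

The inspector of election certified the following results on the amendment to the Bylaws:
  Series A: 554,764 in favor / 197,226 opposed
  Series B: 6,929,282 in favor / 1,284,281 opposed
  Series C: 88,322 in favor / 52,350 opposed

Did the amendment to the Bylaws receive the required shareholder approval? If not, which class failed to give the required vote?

Not approved — the Series B shares did not give the required vote.

Series A: 2/3 of 832145 = 554763.33, rounded up to 554764; 554,764 required, 554,764 in favor — approved.
Series B: 4/5 of 8663883 = 6931106.40, rounded up to 6931107; 6,931,107 required, 6,929,282 in favor — not approved.
Series C: a majority of 176642 is 88322; 88,322 required, 88,322 in favor — approved.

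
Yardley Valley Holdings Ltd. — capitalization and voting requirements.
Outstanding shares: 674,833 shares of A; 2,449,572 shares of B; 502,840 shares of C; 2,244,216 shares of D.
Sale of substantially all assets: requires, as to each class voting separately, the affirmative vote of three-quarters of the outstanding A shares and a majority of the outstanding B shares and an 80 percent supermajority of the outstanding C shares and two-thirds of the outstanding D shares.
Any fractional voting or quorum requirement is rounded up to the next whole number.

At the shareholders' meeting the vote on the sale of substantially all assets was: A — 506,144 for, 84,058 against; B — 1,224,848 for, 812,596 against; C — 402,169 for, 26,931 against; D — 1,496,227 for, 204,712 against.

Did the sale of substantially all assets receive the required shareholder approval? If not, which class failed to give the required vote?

Not approved — the C shares did not give the required vote.

A: 3/4 of 674833 = 506124.75, rounded up to 506125; 506,125 required, 506,144 in favor — approved.
B: a majority of 2449572 is 1224787; 1,224,787 required, 1,224,848 in favor — approved.
C: 4/5 of 502840 = 402272; 402,272 required, 402,169 in favor — not approved.
D: 2/3 of 2244216 = 1496144; 1,496,144 required, 1,496,227 in favor — approved.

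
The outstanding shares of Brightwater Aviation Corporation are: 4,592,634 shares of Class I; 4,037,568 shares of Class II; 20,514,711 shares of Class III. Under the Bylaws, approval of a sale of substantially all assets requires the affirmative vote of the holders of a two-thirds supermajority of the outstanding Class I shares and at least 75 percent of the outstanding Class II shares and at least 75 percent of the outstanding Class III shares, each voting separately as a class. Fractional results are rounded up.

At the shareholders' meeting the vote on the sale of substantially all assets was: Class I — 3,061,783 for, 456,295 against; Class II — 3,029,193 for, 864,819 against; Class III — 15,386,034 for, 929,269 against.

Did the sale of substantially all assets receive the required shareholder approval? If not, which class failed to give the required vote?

Class I: 2/3 of 4592634 = 3061756; 3,061,756 required, 3,061,783 in favor — approved.
Class II: 3/4 of 4037568 = 3028176; 3,028,176 required, 3,029,193 in favor — approved.
Class III: 3/4 of 20514711 = 15386033.25, rounded up to 15386034; 15,386,034 required, 15,386,034 in favor — approved.

Approved — every class gave the required vote.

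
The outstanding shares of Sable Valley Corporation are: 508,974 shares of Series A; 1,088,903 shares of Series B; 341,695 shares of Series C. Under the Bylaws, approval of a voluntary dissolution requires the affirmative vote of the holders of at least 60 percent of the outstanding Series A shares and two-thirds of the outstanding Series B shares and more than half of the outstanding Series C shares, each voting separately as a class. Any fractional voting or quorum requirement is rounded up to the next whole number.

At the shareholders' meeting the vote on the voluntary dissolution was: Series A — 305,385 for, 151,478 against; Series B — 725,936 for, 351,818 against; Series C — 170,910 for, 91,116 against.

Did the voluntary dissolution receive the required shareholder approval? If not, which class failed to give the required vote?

Series A: 3/5 of 508974 = 305384.40, rounded up to 305385; 305,385 required, 305,385 in favor — approved.
Series B: 2/3 of 1088903 = 725935.33, rounded up to 725936; 725,936 required, 725,936 in favor — approved.
Series C: a majority of 341695 is 170848; 170,848 required, 170,910 in favor — approved.

Approved — every class gave the required vote.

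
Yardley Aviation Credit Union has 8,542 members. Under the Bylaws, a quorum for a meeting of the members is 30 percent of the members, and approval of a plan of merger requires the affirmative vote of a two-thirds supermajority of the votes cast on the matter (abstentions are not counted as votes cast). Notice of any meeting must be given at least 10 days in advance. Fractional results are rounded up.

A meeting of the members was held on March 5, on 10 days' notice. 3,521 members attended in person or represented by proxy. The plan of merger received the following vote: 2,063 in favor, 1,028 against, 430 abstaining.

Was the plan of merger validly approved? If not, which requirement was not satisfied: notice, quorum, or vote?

Valid — all requirements satisfied.

Notice: 10 days given; 10 required. Satisfied.
Quorum: 30% of 8,542 = 2,562.60, rounded up to 2,563; 3,521 present. Satisfied.
Vote: requires two-thirds of the votes cast (3,521 − 430 abstaining = 3,091); 2/3 of 3091 = 2060.67, rounded up to 2061, so 2,061 needed; 2,063 in favor. Satisfied.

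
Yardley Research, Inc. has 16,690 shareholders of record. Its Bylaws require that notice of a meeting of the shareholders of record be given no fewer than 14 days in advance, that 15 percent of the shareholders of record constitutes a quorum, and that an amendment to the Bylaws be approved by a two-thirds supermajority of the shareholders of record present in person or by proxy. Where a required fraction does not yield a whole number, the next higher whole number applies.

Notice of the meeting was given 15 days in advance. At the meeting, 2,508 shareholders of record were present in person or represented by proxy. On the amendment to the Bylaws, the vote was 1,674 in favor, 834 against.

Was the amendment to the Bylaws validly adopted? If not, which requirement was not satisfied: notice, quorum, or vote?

Notice: 15 days given; 14 required. Satisfied.
Quorum: 15% of 16,690 = 2,503.50, rounded up to 2,504; 2,508 present. Satisfied.
Vote: requires two-thirds of those present (2,508); 2/3 of 2508 = 1672, so 1,672 needed; 1,674 in favor. Satisfied.

Valid — all requirements satisfied.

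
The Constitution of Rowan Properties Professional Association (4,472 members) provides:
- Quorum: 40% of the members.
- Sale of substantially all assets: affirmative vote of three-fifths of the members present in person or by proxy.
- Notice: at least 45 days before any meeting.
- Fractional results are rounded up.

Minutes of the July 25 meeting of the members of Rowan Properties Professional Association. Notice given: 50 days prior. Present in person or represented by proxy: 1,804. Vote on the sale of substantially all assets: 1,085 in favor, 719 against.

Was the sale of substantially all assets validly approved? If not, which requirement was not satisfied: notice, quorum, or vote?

Valid — all requirements satisfied.

Notice: 50 days given; 45 required. Satisfied.
Quorum: 40% of 4,472 = 1,788.80, rounded up to 1,789; 1,804 present. Satisfied.
Vote: requires three-fifths of those present (1,804); 3/5 of 1804 = 1082.40, rounded up to 1083, so 1,083 needed; 1,085 in favor. Satisfied.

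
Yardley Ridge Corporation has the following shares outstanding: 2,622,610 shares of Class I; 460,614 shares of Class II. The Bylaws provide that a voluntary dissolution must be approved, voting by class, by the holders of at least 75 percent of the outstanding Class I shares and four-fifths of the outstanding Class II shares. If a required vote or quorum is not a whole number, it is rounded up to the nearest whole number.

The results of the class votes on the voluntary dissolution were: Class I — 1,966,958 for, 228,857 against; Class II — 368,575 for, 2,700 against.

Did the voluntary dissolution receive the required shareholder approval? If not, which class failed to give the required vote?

Approved — every class gave the required vote.

Class I: 3/4 of 2622610 = 1966957.50, rounded up to 1966958; 1,966,958 required, 1,966,958 in favor — approved.
Class II: 4/5 of 460614 = 368491.20, rounded up to 368492; 368,492 required, 368,575 in favor — approved.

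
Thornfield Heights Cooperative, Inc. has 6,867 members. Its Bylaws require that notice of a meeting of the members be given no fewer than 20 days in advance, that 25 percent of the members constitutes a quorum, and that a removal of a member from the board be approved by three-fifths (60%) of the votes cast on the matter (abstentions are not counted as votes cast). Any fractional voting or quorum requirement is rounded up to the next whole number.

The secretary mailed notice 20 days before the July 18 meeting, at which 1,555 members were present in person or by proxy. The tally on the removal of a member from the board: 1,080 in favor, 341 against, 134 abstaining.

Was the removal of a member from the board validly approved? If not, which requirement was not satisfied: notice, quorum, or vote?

Notice: 20 days given; 20 required. Satisfied.
Quorum: 25% of 6,867 = 1,716.75, rounded up to 1,717; 1,555 present. Not satisfied.
Vote: requires three-fifths of the votes cast (1,555 − 134 abstaining = 1,421); 3/5 of 1421 = 852.60, rounded up to 853, so 853 needed; 1,080 in favor. Satisfied.

Invalid — quorum requirement not satisfied.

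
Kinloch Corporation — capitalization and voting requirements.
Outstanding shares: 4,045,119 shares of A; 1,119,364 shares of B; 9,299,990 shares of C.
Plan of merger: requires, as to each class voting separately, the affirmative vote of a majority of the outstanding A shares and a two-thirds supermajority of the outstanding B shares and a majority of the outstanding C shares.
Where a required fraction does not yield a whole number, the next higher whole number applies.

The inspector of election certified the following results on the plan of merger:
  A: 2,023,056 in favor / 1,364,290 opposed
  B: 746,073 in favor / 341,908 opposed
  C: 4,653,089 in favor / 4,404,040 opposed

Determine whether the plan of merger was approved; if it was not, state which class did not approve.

A: a majority of 4045119 is 2022560; 2,022,560 required, 2,023,056 in favor — approved.
B: 2/3 of 1119364 = 746242.67, rounded up to 746243; 746,243 required, 746,073 in favor — not approved.
C: a majority of 9299990 is 4649996; 4,649,996 required, 4,653,089 in favor — approved.

Not approved — the B shares did not give the required vote.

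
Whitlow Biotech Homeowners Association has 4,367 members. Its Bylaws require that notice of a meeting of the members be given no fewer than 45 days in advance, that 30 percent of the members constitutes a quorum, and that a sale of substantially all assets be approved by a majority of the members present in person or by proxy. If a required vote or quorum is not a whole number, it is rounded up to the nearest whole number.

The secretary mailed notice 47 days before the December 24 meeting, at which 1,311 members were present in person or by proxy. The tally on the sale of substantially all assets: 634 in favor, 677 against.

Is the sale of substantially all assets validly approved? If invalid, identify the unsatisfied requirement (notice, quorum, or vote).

Invalid — vote requirement not satisfied.

Notice: 47 days given; 45 required. Satisfied.
Quorum: 30% of 4,367 = 1,310.10, rounded up to 1,311; 1,311 present. Satisfied.
Vote: requires a majority of those present (1,311); a majority of 1311 is 656, so 656 needed; 634 in favor. Not satisfied.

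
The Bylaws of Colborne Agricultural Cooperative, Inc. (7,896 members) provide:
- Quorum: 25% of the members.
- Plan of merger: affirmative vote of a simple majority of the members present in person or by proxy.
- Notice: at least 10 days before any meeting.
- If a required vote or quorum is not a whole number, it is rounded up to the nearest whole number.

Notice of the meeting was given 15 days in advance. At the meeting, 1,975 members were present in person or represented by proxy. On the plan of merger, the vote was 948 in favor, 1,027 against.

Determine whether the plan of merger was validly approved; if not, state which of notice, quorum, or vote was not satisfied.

Invalid — vote requirement not satisfied.

Notice: 15 days given; 10 required. Satisfied.
Quorum: 25% of 7,896 = 1,974; 1,975 present. Satisfied.
Vote: requires a majority of those present (1,975); a majority of 1975 is 988, so 988 needed; 948 in favor. Not satisfied.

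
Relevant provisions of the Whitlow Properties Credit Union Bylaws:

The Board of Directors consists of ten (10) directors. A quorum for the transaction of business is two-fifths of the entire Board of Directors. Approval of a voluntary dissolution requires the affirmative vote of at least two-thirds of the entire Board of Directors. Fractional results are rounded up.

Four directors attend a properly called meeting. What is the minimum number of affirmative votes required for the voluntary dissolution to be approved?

The voluntary dissolution requires two-thirds of the entire Board of Directors (10).
2/3 of 10 = 6.67, rounded up to 7.
(Only 4 can vote, so the voluntary dissolution cannot pass at this meeting, but the required vote is still 7.)

7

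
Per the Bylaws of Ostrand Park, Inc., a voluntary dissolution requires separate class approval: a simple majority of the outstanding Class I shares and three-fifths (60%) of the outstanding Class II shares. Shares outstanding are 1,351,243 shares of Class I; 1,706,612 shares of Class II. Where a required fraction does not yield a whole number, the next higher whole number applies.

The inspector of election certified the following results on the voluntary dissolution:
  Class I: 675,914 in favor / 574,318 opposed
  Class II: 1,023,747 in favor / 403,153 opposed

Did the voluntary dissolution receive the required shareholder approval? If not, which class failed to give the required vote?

Class I: a majority of 1351243 is 675622; 675,622 required, 675,914 in favor — approved.
Class II: 3/5 of 1706612 = 1023967.20, rounded up to 1023968; 1,023,968 required, 1,023,747 in favor — not approved.

Not approved — the Class II shares did not give the required vote.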